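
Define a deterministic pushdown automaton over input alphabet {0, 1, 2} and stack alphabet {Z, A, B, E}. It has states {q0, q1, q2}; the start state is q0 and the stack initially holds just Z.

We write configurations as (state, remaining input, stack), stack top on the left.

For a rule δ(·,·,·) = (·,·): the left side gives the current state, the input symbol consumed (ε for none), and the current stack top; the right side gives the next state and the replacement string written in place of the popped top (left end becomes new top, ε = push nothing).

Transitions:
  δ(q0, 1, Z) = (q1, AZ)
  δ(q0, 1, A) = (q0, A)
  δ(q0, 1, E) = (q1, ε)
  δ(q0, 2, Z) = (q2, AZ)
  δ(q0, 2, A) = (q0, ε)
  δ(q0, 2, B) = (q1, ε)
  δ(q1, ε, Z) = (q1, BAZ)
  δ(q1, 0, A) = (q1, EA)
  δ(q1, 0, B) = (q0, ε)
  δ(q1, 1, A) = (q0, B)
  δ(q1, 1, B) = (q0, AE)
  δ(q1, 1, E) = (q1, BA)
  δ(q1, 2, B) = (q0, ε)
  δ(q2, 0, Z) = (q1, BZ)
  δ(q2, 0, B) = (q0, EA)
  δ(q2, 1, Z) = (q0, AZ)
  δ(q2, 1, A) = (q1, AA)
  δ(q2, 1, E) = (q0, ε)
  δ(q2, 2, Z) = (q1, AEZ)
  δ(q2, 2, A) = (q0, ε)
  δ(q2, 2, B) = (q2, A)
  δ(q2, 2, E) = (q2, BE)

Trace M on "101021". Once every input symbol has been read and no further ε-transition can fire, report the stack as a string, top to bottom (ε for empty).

(q0, 101021, Z)
  read 1, top Z: go to q1, push AZ → (q1, 01021, AZ)
  read 0, top A: go to q1, push EA → (q1, 1021, EAZ)
  read 1, top E: go to q1, push BA → (q1, 021, BAAZ)
  read 0, top B: go to q0, push ε → (q0, 21, AAZ)
  read 2, top A: go to q0, push ε → (q0, 1, AZ)
  read 1, top A: go to q0, push A → (q0, ε, AZ)
All input consumed in state q0 with stack AZ.

AZ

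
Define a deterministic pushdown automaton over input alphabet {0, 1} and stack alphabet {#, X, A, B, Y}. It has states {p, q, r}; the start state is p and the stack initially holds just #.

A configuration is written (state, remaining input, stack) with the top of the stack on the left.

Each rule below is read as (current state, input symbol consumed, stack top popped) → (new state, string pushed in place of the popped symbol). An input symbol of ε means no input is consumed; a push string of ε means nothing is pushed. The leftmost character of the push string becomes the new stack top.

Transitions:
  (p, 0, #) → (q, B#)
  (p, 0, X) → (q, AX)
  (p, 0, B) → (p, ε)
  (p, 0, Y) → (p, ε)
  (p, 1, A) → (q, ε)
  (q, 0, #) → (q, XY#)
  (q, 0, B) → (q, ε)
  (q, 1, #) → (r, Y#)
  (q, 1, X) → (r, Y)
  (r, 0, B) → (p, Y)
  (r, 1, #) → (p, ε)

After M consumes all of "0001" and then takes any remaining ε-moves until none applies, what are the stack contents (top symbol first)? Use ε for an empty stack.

(p, 0001, #)
  read 0, top #: go to q, push B# → (q, 001, B#)
  read 0, top B: go to q, push ε → (q, 01, #)
  read 0, top #: go to q, push XY# → (q, 1, XY#)
  read 1, top X: go to r, push Y → (r, ε, YY#)
All input consumed in state r with stack YY#.

YY#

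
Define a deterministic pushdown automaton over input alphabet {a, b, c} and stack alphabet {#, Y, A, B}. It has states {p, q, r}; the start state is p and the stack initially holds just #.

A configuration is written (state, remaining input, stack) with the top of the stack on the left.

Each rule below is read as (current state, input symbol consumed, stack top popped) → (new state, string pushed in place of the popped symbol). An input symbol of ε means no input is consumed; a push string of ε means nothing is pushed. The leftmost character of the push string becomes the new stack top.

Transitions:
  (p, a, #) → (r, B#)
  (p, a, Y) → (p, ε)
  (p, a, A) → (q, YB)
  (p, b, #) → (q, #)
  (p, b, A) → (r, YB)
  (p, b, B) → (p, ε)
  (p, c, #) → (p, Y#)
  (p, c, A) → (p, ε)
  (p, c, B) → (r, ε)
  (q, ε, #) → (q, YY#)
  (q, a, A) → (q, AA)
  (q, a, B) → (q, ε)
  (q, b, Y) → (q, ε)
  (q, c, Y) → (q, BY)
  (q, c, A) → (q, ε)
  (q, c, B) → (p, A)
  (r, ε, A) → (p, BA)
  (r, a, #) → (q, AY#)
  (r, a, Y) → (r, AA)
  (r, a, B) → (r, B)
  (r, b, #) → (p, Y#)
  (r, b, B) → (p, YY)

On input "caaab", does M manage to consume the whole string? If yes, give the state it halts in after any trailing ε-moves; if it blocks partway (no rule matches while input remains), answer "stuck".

p

(p, caaab, #) ⊢ (p, aaab, Y#) ⊢ (p, aab, #) ⊢ (r, ab, B#) ⊢ (r, b, B#) ⊢ (p, ε, YY#)
All input consumed; M is in state p.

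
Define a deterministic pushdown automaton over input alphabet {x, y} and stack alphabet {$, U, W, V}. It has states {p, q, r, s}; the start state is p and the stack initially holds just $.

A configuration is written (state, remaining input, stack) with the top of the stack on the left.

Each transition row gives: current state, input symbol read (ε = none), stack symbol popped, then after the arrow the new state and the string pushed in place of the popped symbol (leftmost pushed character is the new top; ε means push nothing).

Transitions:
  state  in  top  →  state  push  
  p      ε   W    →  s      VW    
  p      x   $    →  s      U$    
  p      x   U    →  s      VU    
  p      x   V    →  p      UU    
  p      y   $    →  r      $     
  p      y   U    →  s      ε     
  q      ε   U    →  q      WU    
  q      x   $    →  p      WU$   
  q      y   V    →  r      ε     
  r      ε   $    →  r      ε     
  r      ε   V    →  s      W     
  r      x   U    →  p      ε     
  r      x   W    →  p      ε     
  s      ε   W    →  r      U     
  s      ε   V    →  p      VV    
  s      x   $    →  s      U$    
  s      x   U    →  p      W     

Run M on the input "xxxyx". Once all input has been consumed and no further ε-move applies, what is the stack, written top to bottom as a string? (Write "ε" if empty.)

(p, xxxyx, $) ⊢ (s, xxyx, U$) ⊢ (p, xyx, W$) ⊢ (s, xyx, VW$) ⊢ (p, xyx, VVW$) ⊢ (p, yx, UUVW$) ⊢ (s, x, UVW$) ⊢ (p, ε, WVW$) ⊢ (s, ε, VWVW$) ⊢ (p, ε, VVWVW$)
All input consumed in state p with stack VVWVW$.

VVWVW$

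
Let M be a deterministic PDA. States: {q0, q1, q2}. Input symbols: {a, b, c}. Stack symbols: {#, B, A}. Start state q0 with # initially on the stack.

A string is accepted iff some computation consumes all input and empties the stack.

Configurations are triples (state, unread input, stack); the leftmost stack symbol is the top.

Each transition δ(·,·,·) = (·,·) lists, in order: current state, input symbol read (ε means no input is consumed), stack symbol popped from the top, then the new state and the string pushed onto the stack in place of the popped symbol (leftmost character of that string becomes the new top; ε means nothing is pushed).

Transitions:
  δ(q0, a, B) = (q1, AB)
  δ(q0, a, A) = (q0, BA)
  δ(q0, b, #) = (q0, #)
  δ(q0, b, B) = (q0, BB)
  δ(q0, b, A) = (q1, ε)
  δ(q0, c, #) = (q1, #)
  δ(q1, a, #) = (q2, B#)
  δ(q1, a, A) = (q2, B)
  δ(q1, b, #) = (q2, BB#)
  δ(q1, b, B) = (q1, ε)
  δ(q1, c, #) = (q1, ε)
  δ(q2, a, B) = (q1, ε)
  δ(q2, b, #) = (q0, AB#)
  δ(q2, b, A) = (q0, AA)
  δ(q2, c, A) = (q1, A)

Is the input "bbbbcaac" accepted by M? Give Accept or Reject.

(q0, bbbbcaac, #) ⊢ (q0, bbbcaac, #) ⊢ (q0, bbcaac, #) ⊢ (q0, bcaac, #) ⊢ (q0, caac, #) ⊢ (q1, aac, #) ⊢ (q2, ac, B#) ⊢ (q1, c, #) ⊢ (q1, ε, ε)
All input consumed and the stack is empty.

Accept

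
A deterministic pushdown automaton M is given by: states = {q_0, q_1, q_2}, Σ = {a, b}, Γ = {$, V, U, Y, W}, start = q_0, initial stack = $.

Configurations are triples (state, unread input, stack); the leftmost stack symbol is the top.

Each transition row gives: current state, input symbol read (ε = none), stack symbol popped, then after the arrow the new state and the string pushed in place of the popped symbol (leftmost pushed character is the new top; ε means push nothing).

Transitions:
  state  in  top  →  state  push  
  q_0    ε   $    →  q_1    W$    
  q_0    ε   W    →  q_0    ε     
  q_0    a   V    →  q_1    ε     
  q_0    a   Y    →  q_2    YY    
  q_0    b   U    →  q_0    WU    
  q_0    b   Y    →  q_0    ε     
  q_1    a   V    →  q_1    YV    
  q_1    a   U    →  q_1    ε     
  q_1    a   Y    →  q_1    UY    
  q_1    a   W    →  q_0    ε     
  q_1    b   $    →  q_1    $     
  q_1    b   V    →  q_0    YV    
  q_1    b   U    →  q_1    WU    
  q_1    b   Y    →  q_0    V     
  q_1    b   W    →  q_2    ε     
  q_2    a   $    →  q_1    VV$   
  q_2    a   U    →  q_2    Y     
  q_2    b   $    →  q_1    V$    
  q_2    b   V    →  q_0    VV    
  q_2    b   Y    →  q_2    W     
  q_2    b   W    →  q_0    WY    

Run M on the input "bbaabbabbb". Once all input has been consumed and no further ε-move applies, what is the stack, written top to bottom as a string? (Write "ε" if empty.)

(q_0, bbaabbabbb, $)
  ε-move, top $: go to q_1, push W$ → (q_1, bbaabbabbb, W$)
  read b, top W: go to q_2, push ε → (q_2, baabbabbb, $)
  read b, top $: go to q_1, push V$ → (q_1, aabbabbb, V$)
  read a, top V: go to q_1, push YV → (q_1, abbabbb, YV$)
  read a, top Y: go to q_1, push UY → (q_1, bbabbb, UYV$)
  read b, top U: go to q_1, push WU → (q_1, babbb, WUYV$)
  read b, top W: go to q_2, push ε → (q_2, abbb, UYV$)
  read a, top U: go to q_2, push Y → (q_2, bbb, YYV$)
  read b, top Y: go to q_2, push W → (q_2, bb, WYV$)
  read b, top W: go to q_0, push WY → (q_0, b, WYYV$)
  ε-move, top W: go to q_0, push ε → (q_0, b, YYV$)
  read b, top Y: go to q_0, push ε → (q_0, ε, YV$)
All input consumed in state q_0 with stack YV$.

YV$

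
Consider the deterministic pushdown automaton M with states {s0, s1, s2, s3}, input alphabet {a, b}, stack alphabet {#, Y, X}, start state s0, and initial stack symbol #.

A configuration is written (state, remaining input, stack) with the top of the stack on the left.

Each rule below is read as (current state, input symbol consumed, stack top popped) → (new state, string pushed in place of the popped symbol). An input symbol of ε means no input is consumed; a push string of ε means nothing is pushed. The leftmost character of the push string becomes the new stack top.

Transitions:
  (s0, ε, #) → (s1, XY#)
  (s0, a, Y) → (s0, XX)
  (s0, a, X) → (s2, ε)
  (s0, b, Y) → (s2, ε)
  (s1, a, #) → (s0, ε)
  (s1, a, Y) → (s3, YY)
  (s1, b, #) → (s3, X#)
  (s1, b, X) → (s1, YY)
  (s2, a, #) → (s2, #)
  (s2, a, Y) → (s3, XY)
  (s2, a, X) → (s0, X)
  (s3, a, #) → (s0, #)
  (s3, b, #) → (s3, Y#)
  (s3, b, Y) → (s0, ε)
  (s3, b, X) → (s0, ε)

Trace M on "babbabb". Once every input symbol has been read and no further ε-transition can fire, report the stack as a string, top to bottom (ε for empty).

(s0, babbabb, #) ⊢ (s1, babbabb, XY#) ⊢ (s1, abbabb, YYY#) ⊢ (s3, bbabb, YYYY#) ⊢ (s0, babb, YYY#) ⊢ (s2, abb, YY#) ⊢ (s3, bb, XYY#) ⊢ (s0, b, YY#) ⊢ (s2, ε, Y#)
All input consumed in state s2 with stack Y#.

Y#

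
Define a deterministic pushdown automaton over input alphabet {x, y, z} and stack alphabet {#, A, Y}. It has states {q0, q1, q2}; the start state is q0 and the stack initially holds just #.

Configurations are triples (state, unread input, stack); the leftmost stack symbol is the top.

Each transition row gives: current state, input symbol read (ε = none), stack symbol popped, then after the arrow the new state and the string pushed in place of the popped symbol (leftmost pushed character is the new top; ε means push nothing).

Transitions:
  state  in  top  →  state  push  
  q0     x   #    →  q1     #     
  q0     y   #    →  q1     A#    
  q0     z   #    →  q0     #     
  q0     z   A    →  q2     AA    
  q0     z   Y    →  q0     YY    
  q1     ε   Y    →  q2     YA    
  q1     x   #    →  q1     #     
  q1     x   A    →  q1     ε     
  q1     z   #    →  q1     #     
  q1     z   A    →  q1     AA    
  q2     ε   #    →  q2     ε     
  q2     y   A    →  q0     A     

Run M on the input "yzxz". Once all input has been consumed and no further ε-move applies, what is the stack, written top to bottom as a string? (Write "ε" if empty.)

AA#

(q0, yzxz, #)
  read y, top #: go to q1, push A# → (q1, zxz, A#)
  read z, top A: go to q1, push AA → (q1, xz, AA#)
  read x, top A: go to q1, push ε → (q1, z, A#)
  read z, top A: go to q1, push AA → (q1, ε, AA#)
All input consumed in state q1 with stack AA#.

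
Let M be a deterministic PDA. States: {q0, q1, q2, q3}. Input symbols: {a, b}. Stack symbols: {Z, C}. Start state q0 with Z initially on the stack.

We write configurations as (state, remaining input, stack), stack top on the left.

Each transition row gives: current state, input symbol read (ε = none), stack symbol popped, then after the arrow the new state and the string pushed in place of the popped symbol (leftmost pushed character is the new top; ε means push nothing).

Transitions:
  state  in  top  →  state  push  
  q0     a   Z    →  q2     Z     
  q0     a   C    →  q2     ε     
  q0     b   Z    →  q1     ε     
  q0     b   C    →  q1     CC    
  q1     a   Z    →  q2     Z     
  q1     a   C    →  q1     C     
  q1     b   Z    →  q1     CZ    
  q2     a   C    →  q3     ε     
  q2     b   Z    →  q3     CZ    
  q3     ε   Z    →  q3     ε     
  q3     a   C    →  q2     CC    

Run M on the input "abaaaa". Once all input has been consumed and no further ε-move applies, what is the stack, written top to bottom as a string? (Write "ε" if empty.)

CZ

(q0, abaaaa, Z)
  read a, top Z: go to q2, push Z → (q2, baaaa, Z)
  read b, top Z: go to q3, push CZ → (q3, aaaa, CZ)
  read a, top C: go to q2, push CC → (q2, aaa, CCZ)
  read a, top C: go to q3, push ε → (q3, aa, CZ)
  read a, top C: go to q2, push CC → (q2, a, CCZ)
  read a, top C: go to q3, push ε → (q3, ε, CZ)
All input consumed in state q3 with stack CZ.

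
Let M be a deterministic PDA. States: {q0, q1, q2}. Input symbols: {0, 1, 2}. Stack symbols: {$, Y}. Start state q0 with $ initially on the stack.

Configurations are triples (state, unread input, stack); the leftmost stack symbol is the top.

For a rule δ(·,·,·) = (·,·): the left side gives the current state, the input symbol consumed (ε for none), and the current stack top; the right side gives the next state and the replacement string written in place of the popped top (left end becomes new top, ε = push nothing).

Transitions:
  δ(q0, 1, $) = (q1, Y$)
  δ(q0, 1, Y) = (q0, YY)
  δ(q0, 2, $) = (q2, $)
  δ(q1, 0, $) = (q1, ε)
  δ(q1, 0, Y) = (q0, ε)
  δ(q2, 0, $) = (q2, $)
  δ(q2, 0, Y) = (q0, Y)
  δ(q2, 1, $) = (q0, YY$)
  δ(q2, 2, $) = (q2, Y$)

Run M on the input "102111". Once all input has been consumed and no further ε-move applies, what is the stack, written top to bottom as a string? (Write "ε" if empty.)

(q0, 102111, $)
  read 1, top $: go to q1, push Y$ → (q1, 02111, Y$)
  read 0, top Y: go to q0, push ε → (q0, 2111, $)
  read 2, top $: go to q2, push $ → (q2, 111, $)
  read 1, top $: go to q0, push YY$ → (q0, 11, YY$)
  read 1, top Y: go to q0, push YY → (q0, 1, YYY$)
  read 1, top Y: go to q0, push YY → (q0, ε, YYYY$)
All input consumed in state q0 with stack YYYY$.

YYYY$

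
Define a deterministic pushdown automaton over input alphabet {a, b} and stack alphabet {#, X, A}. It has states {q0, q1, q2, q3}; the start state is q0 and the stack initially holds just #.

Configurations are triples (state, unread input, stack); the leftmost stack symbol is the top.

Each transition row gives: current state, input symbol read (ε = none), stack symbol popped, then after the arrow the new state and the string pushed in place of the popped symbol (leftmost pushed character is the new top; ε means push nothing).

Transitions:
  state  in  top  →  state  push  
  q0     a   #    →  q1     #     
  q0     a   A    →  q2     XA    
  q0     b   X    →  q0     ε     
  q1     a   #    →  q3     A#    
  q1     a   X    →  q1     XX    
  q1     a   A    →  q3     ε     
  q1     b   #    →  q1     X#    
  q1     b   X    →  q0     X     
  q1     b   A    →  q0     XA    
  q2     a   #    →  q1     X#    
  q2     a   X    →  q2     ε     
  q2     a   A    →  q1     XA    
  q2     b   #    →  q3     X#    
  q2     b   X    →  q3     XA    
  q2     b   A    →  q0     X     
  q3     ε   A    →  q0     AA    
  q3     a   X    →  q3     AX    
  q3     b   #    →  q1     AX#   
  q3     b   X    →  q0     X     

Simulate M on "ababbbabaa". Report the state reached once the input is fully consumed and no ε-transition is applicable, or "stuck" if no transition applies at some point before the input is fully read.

q1

(q0, ababbbabaa, #)
  read a, top #: go to q1, push # → (q1, babbbabaa, #)
  read b, top #: go to q1, push X# → (q1, abbbabaa, X#)
  read a, top X: go to q1, push XX → (q1, bbbabaa, XX#)
  read b, top X: go to q0, push X → (q0, bbabaa, XX#)
  read b, top X: go to q0, push ε → (q0, babaa, X#)
  read b, top X: go to q0, push ε → (q0, abaa, #)
  read a, top #: go to q1, push # → (q1, baa, #)
  read b, top #: go to q1, push X# → (q1, aa, X#)
  read a, top X: go to q1, push XX → (q1, a, XX#)
  read a, top X: go to q1, push XX → (q1, ε, XXX#)
All input consumed; M is in state q1.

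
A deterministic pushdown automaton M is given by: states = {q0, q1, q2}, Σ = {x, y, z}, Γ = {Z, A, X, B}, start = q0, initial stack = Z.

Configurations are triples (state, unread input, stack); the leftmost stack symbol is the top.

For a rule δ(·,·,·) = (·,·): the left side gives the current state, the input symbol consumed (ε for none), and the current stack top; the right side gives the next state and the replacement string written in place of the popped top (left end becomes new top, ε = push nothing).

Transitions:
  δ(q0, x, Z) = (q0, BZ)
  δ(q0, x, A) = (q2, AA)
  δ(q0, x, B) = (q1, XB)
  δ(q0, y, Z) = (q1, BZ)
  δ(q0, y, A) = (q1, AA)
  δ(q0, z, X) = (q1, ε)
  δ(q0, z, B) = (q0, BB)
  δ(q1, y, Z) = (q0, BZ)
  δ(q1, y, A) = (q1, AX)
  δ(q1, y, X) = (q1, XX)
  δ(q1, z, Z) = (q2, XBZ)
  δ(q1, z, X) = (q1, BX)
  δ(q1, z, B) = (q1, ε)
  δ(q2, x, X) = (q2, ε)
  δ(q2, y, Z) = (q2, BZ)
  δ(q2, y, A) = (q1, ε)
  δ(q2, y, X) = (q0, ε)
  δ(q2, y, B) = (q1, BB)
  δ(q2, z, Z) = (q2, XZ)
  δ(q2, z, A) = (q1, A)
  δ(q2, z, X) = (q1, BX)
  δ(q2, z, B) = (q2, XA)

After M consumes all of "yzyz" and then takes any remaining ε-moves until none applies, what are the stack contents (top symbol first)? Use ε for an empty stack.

BBZ

(q0, yzyz, Z)
  read y, top Z: go to q1, push BZ → (q1, zyz, BZ)
  read z, top B: go to q1, push ε → (q1, yz, Z)
  read y, top Z: go to q0, push BZ → (q0, z, BZ)
  read z, top B: go to q0, push BB → (q0, ε, BBZ)
All input consumed in state q0 with stack BBZ.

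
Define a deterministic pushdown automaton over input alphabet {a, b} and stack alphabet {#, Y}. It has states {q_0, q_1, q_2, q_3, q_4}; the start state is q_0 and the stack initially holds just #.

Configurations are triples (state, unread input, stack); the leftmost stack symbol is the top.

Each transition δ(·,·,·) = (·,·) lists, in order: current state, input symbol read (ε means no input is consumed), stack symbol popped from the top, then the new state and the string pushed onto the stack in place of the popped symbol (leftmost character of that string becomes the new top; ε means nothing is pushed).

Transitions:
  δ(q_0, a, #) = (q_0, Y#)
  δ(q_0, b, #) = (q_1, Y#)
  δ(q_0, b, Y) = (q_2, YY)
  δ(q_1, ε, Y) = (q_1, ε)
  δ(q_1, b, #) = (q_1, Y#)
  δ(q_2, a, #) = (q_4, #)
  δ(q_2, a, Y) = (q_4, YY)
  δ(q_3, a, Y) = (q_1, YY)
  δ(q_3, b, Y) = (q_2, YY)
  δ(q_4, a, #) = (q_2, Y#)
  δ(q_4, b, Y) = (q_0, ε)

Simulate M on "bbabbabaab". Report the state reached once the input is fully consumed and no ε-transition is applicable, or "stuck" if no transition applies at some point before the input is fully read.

(q_0, bbabbabaab, #) ⊢ (q_1, babbabaab, Y#) ⊢ (q_1, babbabaab, #) ⊢ (q_1, abbabaab, Y#) ⊢ (q_1, abbabaab, #)
No transition for (q_1, a, top #); M blocks with input abbabaab remaining.

stuck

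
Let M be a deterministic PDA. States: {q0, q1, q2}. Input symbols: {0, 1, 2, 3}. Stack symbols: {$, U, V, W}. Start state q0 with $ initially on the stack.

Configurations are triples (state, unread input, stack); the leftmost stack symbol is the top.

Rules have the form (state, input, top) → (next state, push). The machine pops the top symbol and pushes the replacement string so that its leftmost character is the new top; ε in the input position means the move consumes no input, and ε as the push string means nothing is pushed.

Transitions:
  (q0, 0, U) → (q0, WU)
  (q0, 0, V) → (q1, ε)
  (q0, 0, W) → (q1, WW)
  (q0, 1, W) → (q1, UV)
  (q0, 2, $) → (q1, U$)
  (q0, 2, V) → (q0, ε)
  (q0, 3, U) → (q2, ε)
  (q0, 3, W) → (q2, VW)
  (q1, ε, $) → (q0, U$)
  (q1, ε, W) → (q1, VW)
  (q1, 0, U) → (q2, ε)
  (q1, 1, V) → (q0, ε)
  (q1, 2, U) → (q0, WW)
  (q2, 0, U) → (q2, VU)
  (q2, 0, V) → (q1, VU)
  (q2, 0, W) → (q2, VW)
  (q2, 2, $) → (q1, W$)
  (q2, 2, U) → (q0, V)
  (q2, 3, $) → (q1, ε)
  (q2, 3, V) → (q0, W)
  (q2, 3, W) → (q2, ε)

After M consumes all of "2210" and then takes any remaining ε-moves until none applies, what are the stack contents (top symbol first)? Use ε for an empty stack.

(q0, 2210, $)
  read 2, top $: go to q1, push U$ → (q1, 210, U$)
  read 2, top U: go to q0, push WW → (q0, 10, WW$)
  read 1, top W: go to q1, push UV → (q1, 0, UVW$)
  read 0, top U: go to q2, push ε → (q2, ε, VW$)
All input consumed in state q2 with stack VW$.

VW$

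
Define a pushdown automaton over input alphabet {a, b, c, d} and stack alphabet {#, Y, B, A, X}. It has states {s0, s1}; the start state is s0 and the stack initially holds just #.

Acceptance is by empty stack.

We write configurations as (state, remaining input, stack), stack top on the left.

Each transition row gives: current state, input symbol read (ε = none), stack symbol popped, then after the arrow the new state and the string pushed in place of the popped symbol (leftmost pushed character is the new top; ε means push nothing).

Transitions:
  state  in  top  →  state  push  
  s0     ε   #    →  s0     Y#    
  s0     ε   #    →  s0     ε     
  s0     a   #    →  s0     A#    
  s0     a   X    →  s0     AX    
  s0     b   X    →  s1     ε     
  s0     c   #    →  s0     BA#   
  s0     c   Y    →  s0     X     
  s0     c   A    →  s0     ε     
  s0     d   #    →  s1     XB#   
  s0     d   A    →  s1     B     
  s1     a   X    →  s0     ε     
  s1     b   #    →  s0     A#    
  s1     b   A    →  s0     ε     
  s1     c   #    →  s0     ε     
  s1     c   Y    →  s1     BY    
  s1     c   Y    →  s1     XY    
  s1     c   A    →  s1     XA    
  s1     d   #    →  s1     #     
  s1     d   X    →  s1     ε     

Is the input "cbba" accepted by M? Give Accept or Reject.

Reject

No computation consumes all input and empties the stack.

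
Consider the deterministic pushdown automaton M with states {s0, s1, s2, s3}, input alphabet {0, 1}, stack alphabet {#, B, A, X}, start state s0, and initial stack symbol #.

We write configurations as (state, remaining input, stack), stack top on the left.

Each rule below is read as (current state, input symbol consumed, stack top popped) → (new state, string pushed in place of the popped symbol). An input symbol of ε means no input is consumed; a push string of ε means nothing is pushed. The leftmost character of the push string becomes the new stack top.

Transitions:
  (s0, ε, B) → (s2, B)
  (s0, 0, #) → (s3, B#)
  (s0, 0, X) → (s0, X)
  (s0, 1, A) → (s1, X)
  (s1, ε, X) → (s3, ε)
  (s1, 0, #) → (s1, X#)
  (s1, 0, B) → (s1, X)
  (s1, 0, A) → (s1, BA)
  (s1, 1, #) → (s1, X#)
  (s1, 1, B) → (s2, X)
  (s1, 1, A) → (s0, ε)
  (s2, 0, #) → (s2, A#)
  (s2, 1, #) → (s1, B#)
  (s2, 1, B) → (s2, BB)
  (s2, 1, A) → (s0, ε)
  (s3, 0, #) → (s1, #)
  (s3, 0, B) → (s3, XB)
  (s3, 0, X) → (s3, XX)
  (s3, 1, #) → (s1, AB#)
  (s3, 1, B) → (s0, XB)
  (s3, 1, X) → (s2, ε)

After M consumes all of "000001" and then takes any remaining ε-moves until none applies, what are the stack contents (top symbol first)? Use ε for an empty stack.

XXXB#

(s0, 000001, #)
  read 0, top #: go to s3, push B# → (s3, 00001, B#)
  read 0, top B: go to s3, push XB → (s3, 0001, XB#)
  read 0, top X: go to s3, push XX → (s3, 001, XXB#)
  read 0, top X: go to s3, push XX → (s3, 01, XXXB#)
  read 0, top X: go to s3, push XX → (s3, 1, XXXXB#)
  read 1, top X: go to s2, push ε → (s2, ε, XXXB#)
All input consumed in state s2 with stack XXXB#.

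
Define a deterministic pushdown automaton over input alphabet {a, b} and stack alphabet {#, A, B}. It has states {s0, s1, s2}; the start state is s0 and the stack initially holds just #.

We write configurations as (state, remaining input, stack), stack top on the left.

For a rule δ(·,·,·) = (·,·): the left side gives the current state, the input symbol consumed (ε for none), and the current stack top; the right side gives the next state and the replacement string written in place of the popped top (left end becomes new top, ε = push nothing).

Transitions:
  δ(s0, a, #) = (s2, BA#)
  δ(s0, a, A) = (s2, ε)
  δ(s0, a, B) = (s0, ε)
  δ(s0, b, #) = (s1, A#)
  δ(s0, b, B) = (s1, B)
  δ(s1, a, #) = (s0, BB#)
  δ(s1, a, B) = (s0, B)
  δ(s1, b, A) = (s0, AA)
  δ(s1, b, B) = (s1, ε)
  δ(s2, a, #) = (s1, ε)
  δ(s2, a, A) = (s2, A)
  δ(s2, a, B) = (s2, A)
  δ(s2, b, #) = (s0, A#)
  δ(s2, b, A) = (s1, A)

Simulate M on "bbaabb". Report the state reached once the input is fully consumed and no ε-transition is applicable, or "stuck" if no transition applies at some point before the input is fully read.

(s0, bbaabb, #)
  read b, top #: go to s1, push A# → (s1, baabb, A#)
  read b, top A: go to s0, push AA → (s0, aabb, AA#)
  read a, top A: go to s2, push ε → (s2, abb, A#)
  read a, top A: go to s2, push A → (s2, bb, A#)
  read b, top A: go to s1, push A → (s1, b, A#)
  read b, top A: go to s0, push AA → (s0, ε, AA#)
All input consumed; M is in state s0.

s0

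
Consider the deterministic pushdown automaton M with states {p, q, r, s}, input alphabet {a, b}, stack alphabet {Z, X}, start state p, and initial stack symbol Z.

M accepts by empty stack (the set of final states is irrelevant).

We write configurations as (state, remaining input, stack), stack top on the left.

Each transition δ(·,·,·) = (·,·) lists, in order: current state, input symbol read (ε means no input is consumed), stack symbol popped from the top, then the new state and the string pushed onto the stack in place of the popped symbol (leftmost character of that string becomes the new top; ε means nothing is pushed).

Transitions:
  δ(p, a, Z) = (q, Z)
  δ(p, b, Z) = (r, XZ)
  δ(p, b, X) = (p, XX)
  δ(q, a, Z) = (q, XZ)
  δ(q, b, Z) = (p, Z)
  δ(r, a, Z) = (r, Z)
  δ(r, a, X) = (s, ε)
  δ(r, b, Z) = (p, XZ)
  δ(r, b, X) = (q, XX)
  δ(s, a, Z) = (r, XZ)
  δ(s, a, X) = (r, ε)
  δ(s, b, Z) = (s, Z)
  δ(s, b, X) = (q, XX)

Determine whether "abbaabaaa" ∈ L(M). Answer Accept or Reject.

Reject

(p, abbaabaaa, Z) ⊢ (q, bbaabaaa, Z) ⊢ (p, baabaaa, Z) ⊢ (r, aabaaa, XZ) ⊢ (s, abaaa, Z) ⊢ (r, baaa, XZ) ⊢ (q, aaa, XXZ)
No transition applies at (q, aaa, XXZ); input not fully consumed.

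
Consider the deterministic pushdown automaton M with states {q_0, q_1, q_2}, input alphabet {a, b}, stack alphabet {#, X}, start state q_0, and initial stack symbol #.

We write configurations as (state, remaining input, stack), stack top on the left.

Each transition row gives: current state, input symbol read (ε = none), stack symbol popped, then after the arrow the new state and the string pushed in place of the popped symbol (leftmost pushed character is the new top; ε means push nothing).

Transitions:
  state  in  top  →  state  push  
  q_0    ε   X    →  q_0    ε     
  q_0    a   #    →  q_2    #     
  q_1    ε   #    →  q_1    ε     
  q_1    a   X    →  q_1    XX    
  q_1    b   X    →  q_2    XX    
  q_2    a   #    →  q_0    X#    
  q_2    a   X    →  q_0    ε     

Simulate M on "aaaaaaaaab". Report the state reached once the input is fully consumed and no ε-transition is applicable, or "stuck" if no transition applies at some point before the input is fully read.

(q_0, aaaaaaaaab, #) ⊢ (q_2, aaaaaaaab, #) ⊢ (q_0, aaaaaaab, X#) ⊢ (q_0, aaaaaaab, #) ⊢ (q_2, aaaaaab, #) ⊢ (q_0, aaaaab, X#) ⊢ (q_0, aaaaab, #) ⊢ (q_2, aaaab, #) ⊢ (q_0, aaab, X#) ⊢ (q_0, aaab, #) ⊢ (q_2, aab, #) ⊢ (q_0, ab, X#) ⊢ (q_0, ab, #) ⊢ (q_2, b, #)
No transition for (q_2, b, top #); M blocks with input b remaining.

stuck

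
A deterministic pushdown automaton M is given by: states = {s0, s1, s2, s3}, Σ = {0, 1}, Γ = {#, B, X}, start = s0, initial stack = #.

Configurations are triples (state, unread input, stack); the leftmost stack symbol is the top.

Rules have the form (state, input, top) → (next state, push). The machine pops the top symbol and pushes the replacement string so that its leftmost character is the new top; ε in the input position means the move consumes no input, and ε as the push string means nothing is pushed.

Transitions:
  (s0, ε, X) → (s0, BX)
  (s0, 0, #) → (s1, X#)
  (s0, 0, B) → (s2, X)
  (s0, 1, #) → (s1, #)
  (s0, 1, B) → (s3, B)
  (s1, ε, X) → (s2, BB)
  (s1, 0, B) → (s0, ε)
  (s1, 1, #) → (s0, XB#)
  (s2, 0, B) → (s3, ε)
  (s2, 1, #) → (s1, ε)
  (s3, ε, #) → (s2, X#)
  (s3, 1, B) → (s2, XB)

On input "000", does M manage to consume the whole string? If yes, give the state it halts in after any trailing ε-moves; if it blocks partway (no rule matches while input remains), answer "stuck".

stuck

(s0, 000, #)
  read 0, top #: go to s1, push X# → (s1, 00, X#)
  ε-move, top X: go to s2, push BB → (s2, 00, BB#)
  read 0, top B: go to s3, push ε → (s3, 0, B#)
No transition for (s3, 0, top B); M blocks with input 0 remaining.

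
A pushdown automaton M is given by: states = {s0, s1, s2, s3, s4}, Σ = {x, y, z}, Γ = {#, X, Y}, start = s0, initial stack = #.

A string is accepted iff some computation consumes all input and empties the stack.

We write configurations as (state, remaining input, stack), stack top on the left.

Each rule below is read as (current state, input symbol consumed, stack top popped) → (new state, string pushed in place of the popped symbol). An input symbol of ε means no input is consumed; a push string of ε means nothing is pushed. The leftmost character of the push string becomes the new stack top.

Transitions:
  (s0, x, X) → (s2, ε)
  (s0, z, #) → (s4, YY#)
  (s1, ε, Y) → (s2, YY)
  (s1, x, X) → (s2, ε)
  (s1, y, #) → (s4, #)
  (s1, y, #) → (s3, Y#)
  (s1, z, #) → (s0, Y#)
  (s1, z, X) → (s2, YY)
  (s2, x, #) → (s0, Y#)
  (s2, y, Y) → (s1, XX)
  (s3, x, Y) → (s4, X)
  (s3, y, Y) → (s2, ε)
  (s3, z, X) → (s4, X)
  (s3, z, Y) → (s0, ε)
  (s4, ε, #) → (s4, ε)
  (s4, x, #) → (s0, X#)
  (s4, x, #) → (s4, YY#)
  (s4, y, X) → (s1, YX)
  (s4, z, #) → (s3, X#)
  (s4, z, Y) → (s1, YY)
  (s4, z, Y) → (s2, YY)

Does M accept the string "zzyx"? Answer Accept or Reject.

No computation consumes all input and empties the stack.

Reject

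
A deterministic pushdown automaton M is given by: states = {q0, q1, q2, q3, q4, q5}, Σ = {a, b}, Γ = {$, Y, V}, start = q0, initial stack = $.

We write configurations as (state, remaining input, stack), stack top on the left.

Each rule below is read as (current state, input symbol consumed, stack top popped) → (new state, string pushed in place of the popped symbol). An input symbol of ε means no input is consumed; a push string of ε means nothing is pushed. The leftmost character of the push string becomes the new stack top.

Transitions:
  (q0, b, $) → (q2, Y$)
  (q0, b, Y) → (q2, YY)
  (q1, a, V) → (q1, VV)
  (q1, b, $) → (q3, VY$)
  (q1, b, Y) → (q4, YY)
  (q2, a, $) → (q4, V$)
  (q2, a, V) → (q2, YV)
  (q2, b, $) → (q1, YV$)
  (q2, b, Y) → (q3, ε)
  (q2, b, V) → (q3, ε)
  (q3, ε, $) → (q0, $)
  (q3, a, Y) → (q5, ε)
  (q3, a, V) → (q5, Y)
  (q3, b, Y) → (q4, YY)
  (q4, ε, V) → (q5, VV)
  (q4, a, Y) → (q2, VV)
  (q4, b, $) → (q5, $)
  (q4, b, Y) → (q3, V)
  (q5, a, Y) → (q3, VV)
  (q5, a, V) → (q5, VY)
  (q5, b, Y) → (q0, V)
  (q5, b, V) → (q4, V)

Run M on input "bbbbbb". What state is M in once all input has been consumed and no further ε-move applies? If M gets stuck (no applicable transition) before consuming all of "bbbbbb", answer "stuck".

q0

(q0, bbbbbb, $) ⊢ (q2, bbbbb, Y$) ⊢ (q3, bbbb, $) ⊢ (q0, bbbb, $) ⊢ (q2, bbb, Y$) ⊢ (q3, bb, $) ⊢ (q0, bb, $) ⊢ (q2, b, Y$) ⊢ (q3, ε, $) ⊢ (q0, ε, $)
All input consumed; M is in state q0.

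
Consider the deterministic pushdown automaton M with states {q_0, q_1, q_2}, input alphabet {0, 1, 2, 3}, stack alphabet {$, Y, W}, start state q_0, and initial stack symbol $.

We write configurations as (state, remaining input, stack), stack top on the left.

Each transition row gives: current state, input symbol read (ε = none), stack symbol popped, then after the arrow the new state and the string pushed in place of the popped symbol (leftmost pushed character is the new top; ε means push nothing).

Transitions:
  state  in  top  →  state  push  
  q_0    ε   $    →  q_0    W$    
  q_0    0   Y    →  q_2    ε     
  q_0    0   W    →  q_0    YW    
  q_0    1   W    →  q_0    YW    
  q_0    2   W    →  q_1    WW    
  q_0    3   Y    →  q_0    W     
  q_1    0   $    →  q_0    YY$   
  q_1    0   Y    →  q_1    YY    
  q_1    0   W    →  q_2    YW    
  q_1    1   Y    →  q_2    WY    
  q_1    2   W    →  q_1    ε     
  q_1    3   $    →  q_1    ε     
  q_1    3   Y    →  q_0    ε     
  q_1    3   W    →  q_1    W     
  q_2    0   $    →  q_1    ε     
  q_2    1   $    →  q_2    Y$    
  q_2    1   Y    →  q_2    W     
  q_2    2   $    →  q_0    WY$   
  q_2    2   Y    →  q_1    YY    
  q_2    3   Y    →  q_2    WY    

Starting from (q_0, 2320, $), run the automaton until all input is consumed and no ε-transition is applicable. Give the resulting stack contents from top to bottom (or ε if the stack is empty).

YW$

(q_0, 2320, $)
  ε-move, top $: go to q_0, push W$ → (q_0, 2320, W$)
  read 2, top W: go to q_1, push WW → (q_1, 320, WW$)
  read 3, top W: go to q_1, push W → (q_1, 20, WW$)
  read 2, top W: go to q_1, push ε → (q_1, 0, W$)
  read 0, top W: go to q_2, push YW → (q_2, ε, YW$)
All input consumed in state q_2 with stack YW$.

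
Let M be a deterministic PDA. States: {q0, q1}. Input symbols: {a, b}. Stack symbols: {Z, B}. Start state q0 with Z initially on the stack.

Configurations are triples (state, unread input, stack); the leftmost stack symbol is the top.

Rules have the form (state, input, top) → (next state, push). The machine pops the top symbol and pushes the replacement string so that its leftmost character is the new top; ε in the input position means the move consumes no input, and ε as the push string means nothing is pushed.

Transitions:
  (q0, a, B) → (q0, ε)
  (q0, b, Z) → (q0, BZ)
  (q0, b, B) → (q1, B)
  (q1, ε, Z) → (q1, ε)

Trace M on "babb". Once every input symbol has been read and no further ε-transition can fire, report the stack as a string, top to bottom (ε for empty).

BZ

(q0, babb, Z)
  read b, top Z: go to q0, push BZ → (q0, abb, BZ)
  read a, top B: go to q0, push ε → (q0, bb, Z)
  read b, top Z: go to q0, push BZ → (q0, b, BZ)
  read b, top B: go to q1, push B → (q1, ε, BZ)
All input consumed in state q1 with stack BZ.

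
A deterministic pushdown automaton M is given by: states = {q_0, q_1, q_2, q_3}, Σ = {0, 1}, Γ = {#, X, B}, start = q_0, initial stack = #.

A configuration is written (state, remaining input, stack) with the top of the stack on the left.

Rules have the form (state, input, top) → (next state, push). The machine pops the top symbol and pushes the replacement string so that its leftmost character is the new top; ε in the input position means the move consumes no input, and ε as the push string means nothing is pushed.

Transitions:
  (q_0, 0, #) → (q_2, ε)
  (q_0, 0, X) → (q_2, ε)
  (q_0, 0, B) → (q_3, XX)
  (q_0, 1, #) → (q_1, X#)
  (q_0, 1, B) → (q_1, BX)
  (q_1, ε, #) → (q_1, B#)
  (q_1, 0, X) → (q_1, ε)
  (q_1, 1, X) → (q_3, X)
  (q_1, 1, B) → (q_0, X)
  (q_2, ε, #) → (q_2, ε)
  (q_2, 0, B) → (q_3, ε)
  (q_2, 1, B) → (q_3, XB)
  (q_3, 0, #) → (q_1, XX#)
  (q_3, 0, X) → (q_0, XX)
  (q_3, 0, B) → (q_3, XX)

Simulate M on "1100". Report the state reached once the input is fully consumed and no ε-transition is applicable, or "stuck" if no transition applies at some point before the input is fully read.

(q_0, 1100, #)
  read 1, top #: go to q_1, push X# → (q_1, 100, X#)
  read 1, top X: go to q_3, push X → (q_3, 00, X#)
  read 0, top X: go to q_0, push XX → (q_0, 0, XX#)
  read 0, top X: go to q_2, push ε → (q_2, ε, X#)
All input consumed; M is in state q_2.

q_2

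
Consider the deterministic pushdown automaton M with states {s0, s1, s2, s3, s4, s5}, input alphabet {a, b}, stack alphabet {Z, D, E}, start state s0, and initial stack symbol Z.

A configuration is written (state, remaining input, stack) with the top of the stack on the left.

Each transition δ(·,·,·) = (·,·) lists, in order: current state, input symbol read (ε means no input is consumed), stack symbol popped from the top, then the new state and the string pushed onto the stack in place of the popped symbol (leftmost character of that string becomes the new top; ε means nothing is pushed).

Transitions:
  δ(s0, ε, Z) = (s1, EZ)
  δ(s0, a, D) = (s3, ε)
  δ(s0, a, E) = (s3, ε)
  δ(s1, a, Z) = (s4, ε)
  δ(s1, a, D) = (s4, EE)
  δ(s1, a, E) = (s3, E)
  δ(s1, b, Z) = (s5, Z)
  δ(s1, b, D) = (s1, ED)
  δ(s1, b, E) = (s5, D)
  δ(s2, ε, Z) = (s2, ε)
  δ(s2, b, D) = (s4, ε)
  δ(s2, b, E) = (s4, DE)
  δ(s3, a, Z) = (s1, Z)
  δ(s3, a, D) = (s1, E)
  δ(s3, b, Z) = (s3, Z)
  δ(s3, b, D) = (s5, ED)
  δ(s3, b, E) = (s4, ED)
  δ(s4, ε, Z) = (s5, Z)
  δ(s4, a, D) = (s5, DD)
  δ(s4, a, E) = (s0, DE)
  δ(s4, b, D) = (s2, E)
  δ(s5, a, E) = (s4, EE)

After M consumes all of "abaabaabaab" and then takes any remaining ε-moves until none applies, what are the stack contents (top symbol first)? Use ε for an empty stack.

(s0, abaabaabaab, Z)
  ε-move, top Z: go to s1, push EZ → (s1, abaabaabaab, EZ)
  read a, top E: go to s3, push E → (s3, baabaabaab, EZ)
  read b, top E: go to s4, push ED → (s4, aabaabaab, EDZ)
  read a, top E: go to s0, push DE → (s0, abaabaab, DEDZ)
  read a, top D: go to s3, push ε → (s3, baabaab, EDZ)
  read b, top E: go to s4, push ED → (s4, aabaab, EDDZ)
  read a, top E: go to s0, push DE → (s0, abaab, DEDDZ)
  read a, top D: go to s3, push ε → (s3, baab, EDDZ)
  read b, top E: go to s4, push ED → (s4, aab, EDDDZ)
  read a, top E: go to s0, push DE → (s0, ab, DEDDDZ)
  read a, top D: go to s3, push ε → (s3, b, EDDDZ)
  read b, top E: go to s4, push ED → (s4, ε, EDDDDZ)
All input consumed in state s4 with stack EDDDDZ.

EDDDDZ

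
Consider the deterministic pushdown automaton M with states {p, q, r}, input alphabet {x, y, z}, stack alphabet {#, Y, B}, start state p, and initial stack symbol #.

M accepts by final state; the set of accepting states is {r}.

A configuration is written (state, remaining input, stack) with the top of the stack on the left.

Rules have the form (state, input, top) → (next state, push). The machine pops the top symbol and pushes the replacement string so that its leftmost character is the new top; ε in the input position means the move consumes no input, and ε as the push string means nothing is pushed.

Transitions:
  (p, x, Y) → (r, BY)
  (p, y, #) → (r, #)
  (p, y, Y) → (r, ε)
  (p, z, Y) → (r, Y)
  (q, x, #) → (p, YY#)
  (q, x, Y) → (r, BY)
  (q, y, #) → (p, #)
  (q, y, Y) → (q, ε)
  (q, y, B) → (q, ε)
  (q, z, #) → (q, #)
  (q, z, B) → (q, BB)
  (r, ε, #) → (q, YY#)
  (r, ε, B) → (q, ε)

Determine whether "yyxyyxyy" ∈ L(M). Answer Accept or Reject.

(p, yyxyyxyy, #)
  read y, top #: go to r, push # → (r, yxyyxyy, #)
  ε-move, top #: go to q, push YY# → (q, yxyyxyy, YY#)
  read y, top Y: go to q, push ε → (q, xyyxyy, Y#)
  read x, top Y: go to r, push BY → (r, yyxyy, BY#)
  ε-move, top B: go to q, push ε → (q, yyxyy, Y#)
  read y, top Y: go to q, push ε → (q, yxyy, #)
  read y, top #: go to p, push # → (p, xyy, #)
No transition applies at (p, xyy, #); input not fully consumed.

Reject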